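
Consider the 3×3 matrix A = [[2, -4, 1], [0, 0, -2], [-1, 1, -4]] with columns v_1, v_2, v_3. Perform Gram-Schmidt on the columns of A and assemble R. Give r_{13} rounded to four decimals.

e_1 = v_1/‖v_1‖ = (2, 0, -1)/2.2361 = (0.8944, 0.0000, -0.4472).
r_{13} = e_1·v_3 = 2.6833.

r_{13} = 2.6833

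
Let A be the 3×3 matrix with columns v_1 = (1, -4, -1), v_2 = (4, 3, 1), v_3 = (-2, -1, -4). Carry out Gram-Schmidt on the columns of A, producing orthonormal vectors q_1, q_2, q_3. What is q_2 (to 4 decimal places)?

q_2 = (0.9705, 0.2157, 0.1078)

q_1 = v_1/‖v_1‖ = (1, -4, -1)/4.2426 = (0.2357, -0.9428, -0.2357).
r_{12} = q_1·v_2 = -2.1213.
u_2 = v_2 + 2.1213·q_1 = (4.5000, 1.0000, 0.5000).
‖u_2‖ = 4.6368, so q_2 = (0.9705, 0.2157, 0.1078).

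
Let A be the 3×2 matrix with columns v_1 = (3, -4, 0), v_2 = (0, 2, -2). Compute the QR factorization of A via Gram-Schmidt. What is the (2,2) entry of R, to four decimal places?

v_1 = (3, -4, 0); ‖v_1‖ = 5.0000, so e_1 = (0.6000, -0.8000, 0.0000).
e_1·v_2 = 0.6000·0 + (-0.8000)·2 + 0.0000·(-2) = -1.6000.
u_2 = v_2 + 1.6000·e_1 = (0.9600, 0.7200, -2.0000).
r_{22} = ‖u_2‖ = 2.3324.

r_{22} = 2.3324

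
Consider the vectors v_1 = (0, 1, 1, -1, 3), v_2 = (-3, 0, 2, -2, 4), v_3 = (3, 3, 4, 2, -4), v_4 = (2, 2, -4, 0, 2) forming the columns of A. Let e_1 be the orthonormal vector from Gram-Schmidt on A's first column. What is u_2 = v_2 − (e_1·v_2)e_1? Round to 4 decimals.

v_1 = (0, 1, 1, -1, 3); ‖v_1‖ = 3.4641, so e_1 = (0.0000, 0.2887, 0.2887, -0.2887, 0.8660).
e_1·v_2 = 0.0000·(-3) + 0.2887·0 + 0.2887·2 + (-0.2887)·(-2) + 0.8660·4 = 4.6188.
u_2 = v_2 − 4.6188·e_1 = (-3.0000, -1.3333, 0.6667, -0.6667, 0.0000).

u_2 = (-3.0000, -1.3333, 0.6667, -0.6667, 0.0000)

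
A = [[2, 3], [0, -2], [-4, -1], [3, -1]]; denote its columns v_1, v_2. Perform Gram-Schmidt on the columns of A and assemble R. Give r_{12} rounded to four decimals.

v_1 = (2, 0, -4, 3); ‖v_1‖ = 5.3852, so q_1 = (0.3714, 0.0000, -0.7428, 0.5571).
r_{12} = q_1·v_2 = 1.2999.

r_{12} = 1.2999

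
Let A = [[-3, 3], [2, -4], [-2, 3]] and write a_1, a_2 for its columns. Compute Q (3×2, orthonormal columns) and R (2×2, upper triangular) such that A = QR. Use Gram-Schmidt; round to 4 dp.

Q = [[-0.7276, -0.6237], [0.4851, -0.7623], [-0.4851, 0.1732]], R = [[4.1231, -5.5783], [0.0000, 1.6977]]

e_1 = a_1/‖a_1‖ = (-3, 2, -2)/4.1231 = (-0.7276, 0.4851, -0.4851).
r_{12} = e_1·a_2 = -5.5783.
u_2 = a_2 + 5.5783·e_1 = (-1.0588, -1.2941, 0.2941).
‖u_2‖ = 1.6977, so e_2 = (-0.6237, -0.7623, 0.1732).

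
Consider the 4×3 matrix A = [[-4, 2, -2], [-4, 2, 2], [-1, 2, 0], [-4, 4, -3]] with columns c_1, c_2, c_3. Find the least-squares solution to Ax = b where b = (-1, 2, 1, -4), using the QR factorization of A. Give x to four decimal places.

x = (-0.1094, -0.1069, 1.0606)

c_1 = (-4, -4, -1, -4); ‖c_1‖ = 7.0000, so e_1 = (-0.5714, -0.5714, -0.1429, -0.5714).
e_1·c_2 = (-0.5714)·2 + (-0.5714)·2 + (-0.1429)·2 + (-0.5714)·4 = -4.8571.
u_2 = c_2 + 4.8571·e_1 = (-0.7755, -0.7755, 1.3061, 1.2245).
‖u_2‖ = 2.0996, so e_2 = (-0.3694, -0.3694, 0.6221, 0.5832).
e_1·c_3 = (-0.5714)·(-2) + (-0.5714)·2 + (-0.1429)·0 + (-0.5714)·(-3) = 1.7143; e_2·c_3 = (-0.3694)·(-2) + (-0.3694)·2 + 0.6221·0 + 0.5832·(-3) = -1.7496.
u_3 = c_3 − 1.7143·e_1 + 1.7496·e_2 = (-1.6667, 2.3333, 1.3333, -1.0000).
‖u_3‖ = 3.3166, so e_3 = (-0.5025, 0.7035, 0.4020, -0.3015).
Qᵀb = (1.5714, -2.0801, 3.5176).
Back-substitute: x_3 = 3.5176/3.3166 = 1.0606.
x_2 = (-2.0801 + 1.7496·1.0606)/2.0996 = -0.1069.
x_1 = (1.5714 + 4.8571·(-0.1069) − 1.7143·1.0606)/7.0000 = -0.1094.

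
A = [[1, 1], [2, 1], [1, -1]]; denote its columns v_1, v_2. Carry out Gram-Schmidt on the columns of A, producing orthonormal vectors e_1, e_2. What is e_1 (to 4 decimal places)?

e_1 = v_1/‖v_1‖ = (1, 2, 1)/2.4495 = (0.4082, 0.8165, 0.4082).

e_1 = (0.4082, 0.8165, 0.4082)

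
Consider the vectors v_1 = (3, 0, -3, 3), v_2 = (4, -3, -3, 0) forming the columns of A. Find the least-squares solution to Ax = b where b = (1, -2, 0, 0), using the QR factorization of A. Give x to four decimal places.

v_1 = (3, 0, -3, 3); ‖v_1‖ = 5.1962, so e_1 = (0.5774, 0.0000, -0.5774, 0.5774).
e_1·v_2 = 0.5774·4 + 0.0000·(-3) + (-0.5774)·(-3) + 0.5774·0 = 4.0415.
u_2 = v_2 − 4.0415·e_1 = (1.6667, -3.0000, -0.6667, -2.3333).
‖u_2‖ = 4.2032, so e_2 = (0.3965, -0.7137, -0.1586, -0.5551).
Qᵀb = (0.5774, 1.8240).
Back-substitute: x_2 = 1.8240/4.2032 = 0.4340.
x_1 = (0.5774 − 4.0415·0.4340)/5.1962 = -0.2264.

x = (-0.2264, 0.4340)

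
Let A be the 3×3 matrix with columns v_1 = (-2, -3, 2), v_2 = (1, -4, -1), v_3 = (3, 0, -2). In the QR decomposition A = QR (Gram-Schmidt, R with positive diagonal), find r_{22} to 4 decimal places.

q_1 = v_1/‖v_1‖ = (-2, -3, 2)/4.1231 = (-0.4851, -0.7276, 0.4851).
r_{12} = q_1·v_2 = 1.9403.
u_2 = v_2 − 1.9403·q_1 = (1.9412, -2.5882, -1.9412).
r_{22} = ‖u_2‖ = 3.7730.

r_{22} = 3.7730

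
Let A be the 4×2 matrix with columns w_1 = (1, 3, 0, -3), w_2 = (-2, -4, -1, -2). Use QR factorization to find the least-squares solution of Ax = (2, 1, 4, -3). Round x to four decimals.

e_1 = w_1/‖w_1‖ = (1, 3, 0, -3)/4.3589 = (0.2294, 0.6882, 0.0000, -0.6882).
r_{12} = e_1·w_2 = -1.8353.
u_2 = w_2 + 1.8353·e_1 = (-1.5789, -2.7368, -1.0000, -3.2632).
‖u_2‖ = 4.6510, so e_2 = (-0.3395, -0.5884, -0.2150, -0.7016).
Qᵀb = (3.2118, -0.0226).
Back-substitute: x_2 = -0.0226/4.6510 = -0.0049.
x_1 = (3.2118 + 1.8353·(-0.0049))/4.3589 = 0.7348.

x = (0.7348, -0.0049)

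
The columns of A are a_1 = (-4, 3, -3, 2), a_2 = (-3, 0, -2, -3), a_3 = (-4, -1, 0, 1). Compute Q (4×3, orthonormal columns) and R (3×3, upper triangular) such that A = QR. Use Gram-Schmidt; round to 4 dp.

a_1 = (-4, 3, -3, 2); ‖a_1‖ = 6.1644, so q_1 = (-0.6489, 0.4867, -0.4867, 0.3244).
q_1·a_2 = (-0.6489)·(-3) + 0.4867·0 + (-0.4867)·(-2) + 0.3244·(-3) = 1.9467.
u_2 = a_2 − 1.9467·q_1 = (-1.7368, -0.9474, -1.0526, -3.6316).
‖u_2‖ = 4.2674, so q_2 = (-0.4070, -0.2220, -0.2467, -0.8510).
q_1·a_3 = (-0.6489)·(-4) + 0.4867·(-1) + (-0.4867)·0 + 0.3244·1 = 2.4333; q_2·a_3 = (-0.4070)·(-4) + (-0.2220)·(-1) + (-0.2467)·0 + (-0.8510)·1 = 0.9990.
u_3 = a_3 − 2.4333·q_1 − 0.9990·q_2 = (-2.0145, -1.9624, 1.4306, 1.0607).
‖u_3‖ = 3.3288, so q_3 = (-0.6052, -0.5895, 0.4298, 0.3186).

Q = [[-0.6489, -0.4070, -0.6052], [0.4867, -0.2220, -0.5895], [-0.4867, -0.2467, 0.4298], [0.3244, -0.8510, 0.3186]], R = [[6.1644, 1.9467, 2.4333], [0.0000, 4.2674, 0.9990], [0.0000, 0.0000, 3.3288]]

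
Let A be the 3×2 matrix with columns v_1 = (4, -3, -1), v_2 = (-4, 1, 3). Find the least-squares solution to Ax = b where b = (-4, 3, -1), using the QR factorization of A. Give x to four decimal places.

x = (-1.4167, -0.5833)

v_1 = (4, -3, -1); ‖v_1‖ = 5.0990, so e_1 = (0.7845, -0.5883, -0.1961).
e_1·v_2 = 0.7845·(-4) + (-0.5883)·1 + (-0.1961)·3 = -4.3146.
u_2 = v_2 + 4.3146·e_1 = (-0.6154, -1.5385, 2.1538).
‖u_2‖ = 2.7175, so e_2 = (-0.2265, -0.5661, 0.7926).
Qᵀb = (-4.7068, -1.5852).
Back-substitute: x_2 = -1.5852/2.7175 = -0.5833.
x_1 = (-4.7068 + 4.3146·(-0.5833))/5.0990 = -1.4167.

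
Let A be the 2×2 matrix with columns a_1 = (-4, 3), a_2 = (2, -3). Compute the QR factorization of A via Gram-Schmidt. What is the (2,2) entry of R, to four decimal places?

r_{22} = 1.2000

q_1 = a_1/‖a_1‖ = (-4, 3)/5.0000 = (-0.8000, 0.6000).
r_{12} = q_1·a_2 = -3.4000.
u_2 = a_2 + 3.4000·q_1 = (-0.7200, -0.9600).
r_{22} = ‖u_2‖ = 1.2000.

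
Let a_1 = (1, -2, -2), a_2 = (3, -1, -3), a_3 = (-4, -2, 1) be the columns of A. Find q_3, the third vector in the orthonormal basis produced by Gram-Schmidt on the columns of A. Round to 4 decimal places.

a_1 = (1, -2, -2); ‖a_1‖ = 3.0000, so q_1 = (0.3333, -0.6667, -0.6667).
q_1·a_2 = 0.3333·3 + (-0.6667)·(-1) + (-0.6667)·(-3) = 3.6667.
u_2 = a_2 − 3.6667·q_1 = (1.7778, 1.4444, -0.5556).
‖u_2‖ = 2.3570, so q_2 = (0.7542, 0.6128, -0.2357).
q_1·a_3 = 0.3333·(-4) + (-0.6667)·(-2) + (-0.6667)·1 = -0.6667; q_2·a_3 = 0.7542·(-4) + 0.6128·(-2) + (-0.2357)·1 = -4.4783.
u_3 = a_3 + 0.6667·q_1 + 4.4783·q_2 = (-0.4000, 0.3000, -0.5000).
‖u_3‖ = 0.7071, so q_3 = (-0.5657, 0.4243, -0.7071).

q_3 = (-0.5657, 0.4243, -0.7071)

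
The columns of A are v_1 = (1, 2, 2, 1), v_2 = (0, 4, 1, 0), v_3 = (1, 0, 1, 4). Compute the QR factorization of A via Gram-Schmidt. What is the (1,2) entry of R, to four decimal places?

r_{12} = 3.1623

v_1 = (1, 2, 2, 1); ‖v_1‖ = 3.1623, so e_1 = (0.3162, 0.6325, 0.6325, 0.3162).
r_{12} = e_1·v_2 = 3.1623.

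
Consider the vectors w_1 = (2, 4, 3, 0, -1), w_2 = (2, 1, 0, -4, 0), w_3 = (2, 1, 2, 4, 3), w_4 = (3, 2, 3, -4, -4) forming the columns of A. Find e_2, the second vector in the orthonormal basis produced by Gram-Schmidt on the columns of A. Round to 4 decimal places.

w_1 = (2, 4, 3, 0, -1); ‖w_1‖ = 5.4772, so e_1 = (0.3651, 0.7303, 0.5477, 0.0000, -0.1826).
e_1·w_2 = 0.3651·2 + 0.7303·1 + 0.5477·0 + 0.0000·(-4) + (-0.1826)·0 = 1.4606.
u_2 = w_2 − 1.4606·e_1 = (1.4667, -0.0667, -0.8000, -4.0000, 0.2667).
‖u_2‖ = 4.3436, so e_2 = (0.3377, -0.0153, -0.1842, -0.9209, 0.0614).

e_2 = (0.3377, -0.0153, -0.1842, -0.9209, 0.0614)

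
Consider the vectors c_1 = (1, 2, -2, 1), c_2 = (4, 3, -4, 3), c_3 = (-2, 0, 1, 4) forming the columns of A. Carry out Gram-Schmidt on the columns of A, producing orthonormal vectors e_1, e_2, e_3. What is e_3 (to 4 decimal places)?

e_1 = c_1/‖c_1‖ = (1, 2, -2, 1)/3.1623 = (0.3162, 0.6325, -0.6325, 0.3162).
r_{12} = e_1·c_2 = 6.6408.
u_2 = c_2 − 6.6408·e_1 = (1.9000, -1.2000, 0.2000, 0.9000).
‖u_2‖ = 2.4290, so e_2 = (0.7822, -0.4940, 0.0823, 0.3705).
r_{13} = e_1·c_3 = 0.0000; r_{23} = e_2·c_3 = 0.0000.
u_3 = c_3 + 0.0000·e_1 + 0.0000·e_2 = (-2.0000, 0.0000, 1.0000, 4.0000).
‖u_3‖ = 4.5826, so e_3 = (-0.4364, 0.0000, 0.2182, 0.8729).

e_3 = (-0.4364, 0.0000, 0.2182, 0.8729)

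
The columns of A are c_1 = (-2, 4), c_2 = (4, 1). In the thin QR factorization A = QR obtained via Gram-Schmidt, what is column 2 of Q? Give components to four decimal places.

q_2 = (0.8944, 0.4472)

c_1 = (-2, 4); ‖c_1‖ = 4.4721, so q_1 = (-0.4472, 0.8944).
q_1·c_2 = (-0.4472)·4 + 0.8944·1 = -0.8944.
u_2 = c_2 + 0.8944·q_1 = (3.6000, 1.8000).
‖u_2‖ = 4.0249, so q_2 = (0.8944, 0.4472).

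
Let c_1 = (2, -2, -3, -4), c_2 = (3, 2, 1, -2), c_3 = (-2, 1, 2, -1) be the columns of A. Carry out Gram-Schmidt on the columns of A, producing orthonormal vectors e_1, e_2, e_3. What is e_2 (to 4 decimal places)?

e_1 = c_1/‖c_1‖ = (2, -2, -3, -4)/5.7446 = (0.3482, -0.3482, -0.5222, -0.6963).
r_{12} = e_1·c_2 = 1.2185.
u_2 = c_2 − 1.2185·e_1 = (2.5758, 2.4242, 1.6364, -1.1515).
‖u_2‖ = 4.0639, so e_2 = (0.6338, 0.5965, 0.4027, -0.2834).

e_2 = (0.6338, 0.5965, 0.4027, -0.2834)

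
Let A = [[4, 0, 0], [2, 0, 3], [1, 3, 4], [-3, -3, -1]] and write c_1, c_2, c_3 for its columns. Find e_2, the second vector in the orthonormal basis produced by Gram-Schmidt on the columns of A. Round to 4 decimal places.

e_2 = (-0.4404, -0.2202, 0.7156, -0.4954)

e_1 = c_1/‖c_1‖ = (4, 2, 1, -3)/5.4772 = (0.7303, 0.3651, 0.1826, -0.5477).
r_{12} = e_1·c_2 = 2.1909.
u_2 = c_2 − 2.1909·e_1 = (-1.6000, -0.8000, 2.6000, -1.8000).
‖u_2‖ = 3.6332, so e_2 = (-0.4404, -0.2202, 0.7156, -0.4954).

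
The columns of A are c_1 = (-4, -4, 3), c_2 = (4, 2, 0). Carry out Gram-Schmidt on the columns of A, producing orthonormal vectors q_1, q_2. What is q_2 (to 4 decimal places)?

q_2 = (0.6799, -0.1400, 0.7199)

q_1 = c_1/‖c_1‖ = (-4, -4, 3)/6.4031 = (-0.6247, -0.6247, 0.4685).
r_{12} = q_1·c_2 = -3.7482.
u_2 = c_2 + 3.7482·q_1 = (1.6585, -0.3415, 1.7561).
‖u_2‖ = 2.4395, so q_2 = (0.6799, -0.1400, 0.7199).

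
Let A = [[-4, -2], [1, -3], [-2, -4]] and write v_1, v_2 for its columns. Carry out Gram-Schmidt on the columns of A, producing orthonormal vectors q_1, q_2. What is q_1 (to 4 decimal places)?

v_1 = (-4, 1, -2); ‖v_1‖ = 4.5826, so q_1 = (-0.8729, 0.2182, -0.4364).

q_1 = (-0.8729, 0.2182, -0.4364)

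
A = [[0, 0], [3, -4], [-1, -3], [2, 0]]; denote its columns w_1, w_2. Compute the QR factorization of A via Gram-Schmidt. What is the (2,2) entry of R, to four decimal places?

r_{22} = 4.3834

e_1 = w_1/‖w_1‖ = (0, 3, -1, 2)/3.7417 = (0.0000, 0.8018, -0.2673, 0.5345).
r_{12} = e_1·w_2 = -2.4054.
u_2 = w_2 + 2.4054·e_1 = (0.0000, -2.0714, -3.6429, 1.2857).
r_{22} = ‖u_2‖ = 4.3834.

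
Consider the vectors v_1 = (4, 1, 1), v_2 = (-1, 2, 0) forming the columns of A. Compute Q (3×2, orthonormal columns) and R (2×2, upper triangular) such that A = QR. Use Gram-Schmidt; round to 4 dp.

Q = [[0.9428, -0.2542], [0.2357, 0.9658], [0.2357, 0.0508]], R = [[4.2426, -0.4714], [0.0000, 2.1858]]

q_1 = v_1/‖v_1‖ = (4, 1, 1)/4.2426 = (0.9428, 0.2357, 0.2357).
r_{12} = q_1·v_2 = -0.4714.
u_2 = v_2 + 0.4714·q_1 = (-0.5556, 2.1111, 0.1111).
‖u_2‖ = 2.1858, so q_2 = (-0.2542, 0.9658, 0.0508).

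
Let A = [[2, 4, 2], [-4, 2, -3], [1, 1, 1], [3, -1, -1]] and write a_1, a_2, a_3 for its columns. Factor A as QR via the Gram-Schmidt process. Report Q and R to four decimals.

a_1 = (2, -4, 1, 3); ‖a_1‖ = 5.4772, so q_1 = (0.3651, -0.7303, 0.1826, 0.5477).
q_1·a_2 = 0.3651·4 + (-0.7303)·2 + 0.1826·1 + 0.5477·(-1) = -0.3651.
u_2 = a_2 + 0.3651·q_1 = (4.1333, 1.7333, 1.0667, -0.8000).
‖u_2‖ = 4.6762, so q_2 = (0.8839, 0.3707, 0.2281, -0.1711).
q_1·a_3 = 0.3651·2 + (-0.7303)·(-3) + 0.1826·1 + 0.5477·(-1) = 2.5560; q_2·a_3 = 0.8839·2 + 0.3707·(-3) + 0.2281·1 + (-0.1711)·(-1) = 1.0550.
u_3 = a_3 − 2.5560·q_1 − 1.0550·q_2 = (0.1341, -1.5244, 0.2927, -2.2195).
‖u_3‖ = 2.7118, so q_3 = (0.0495, -0.5621, 0.1079, -0.8185).

Q = [[0.3651, 0.8839, 0.0495], [-0.7303, 0.3707, -0.5621], [0.1826, 0.2281, 0.1079], [0.5477, -0.1711, -0.8185]], R = [[5.4772, -0.3651, 2.5560], [0.0000, 4.6762, 1.0550], [0.0000, 0.0000, 2.7118]]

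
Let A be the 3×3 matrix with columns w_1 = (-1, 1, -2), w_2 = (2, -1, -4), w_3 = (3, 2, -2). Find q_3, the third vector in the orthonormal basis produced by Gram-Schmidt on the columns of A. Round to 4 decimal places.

q_3 = (0.5970, 0.7960, 0.0995)

q_1 = w_1/‖w_1‖ = (-1, 1, -2)/2.4495 = (-0.4082, 0.4082, -0.8165).
r_{12} = q_1·w_2 = 2.0412.
u_2 = w_2 − 2.0412·q_1 = (2.8333, -1.8333, -2.3333).
‖u_2‖ = 4.1028, so q_2 = (0.6906, -0.4468, -0.5687).
r_{13} = q_1·w_3 = 1.2247; r_{23} = q_2·w_3 = 2.3155.
u_3 = w_3 − 1.2247·q_1 − 2.3155·q_2 = (1.9010, 2.5347, 0.3168).
‖u_3‖ = 3.1841, so q_3 = (0.5970, 0.7960, 0.0995).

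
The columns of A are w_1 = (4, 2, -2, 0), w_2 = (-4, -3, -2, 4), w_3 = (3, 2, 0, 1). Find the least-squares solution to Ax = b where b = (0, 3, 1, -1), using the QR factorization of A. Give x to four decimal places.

e_1 = w_1/‖w_1‖ = (4, 2, -2, 0)/4.8990 = (0.8165, 0.4082, -0.4082, 0.0000).
r_{12} = e_1·w_2 = -3.6742.
u_2 = w_2 + 3.6742·e_1 = (-1.0000, -1.5000, -3.5000, 4.0000).
‖u_2‖ = 5.6125, so e_2 = (-0.1782, -0.2673, -0.6236, 0.7127).
r_{13} = e_1·w_3 = 3.2660; r_{23} = e_2·w_3 = -0.3563.
u_3 = w_3 − 3.2660·e_1 + 0.3563·e_2 = (0.2698, 0.5714, 1.1111, 1.2540).
‖u_3‖ = 1.7906, so e_3 = (0.1507, 0.3191, 0.6205, 0.7003).
Qᵀb = (0.8165, -2.1381, 0.8776).
Back-substitute: x_3 = 0.8776/1.7906 = 0.4901.
x_2 = (-2.1381 + 0.3563·0.4901)/5.6125 = -0.3498.
x_1 = (0.8165 + 3.6742·(-0.3498) − 3.2660·0.4901)/4.8990 = -0.4224.

x = (-0.4224, -0.3498, 0.4901)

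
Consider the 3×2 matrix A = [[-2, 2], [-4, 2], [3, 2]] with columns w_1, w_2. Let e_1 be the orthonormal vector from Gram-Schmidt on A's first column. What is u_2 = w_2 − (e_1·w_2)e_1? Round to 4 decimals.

w_1 = (-2, -4, 3); ‖w_1‖ = 5.3852, so e_1 = (-0.3714, -0.7428, 0.5571).
e_1·w_2 = (-0.3714)·2 + (-0.7428)·2 + 0.5571·2 = -1.1142.
u_2 = w_2 + 1.1142·e_1 = (1.5862, 1.1724, 2.6207).

u_2 = (1.5862, 1.1724, 2.6207)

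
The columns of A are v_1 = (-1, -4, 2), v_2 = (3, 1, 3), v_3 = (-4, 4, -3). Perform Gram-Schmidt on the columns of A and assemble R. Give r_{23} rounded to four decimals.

v_1 = (-1, -4, 2); ‖v_1‖ = 4.5826, so q_1 = (-0.2182, -0.8729, 0.4364).
q_1·v_2 = (-0.2182)·3 + (-0.8729)·1 + 0.4364·3 = -0.2182.
u_2 = v_2 + 0.2182·q_1 = (2.9524, 0.8095, 3.0952).
‖u_2‖ = 4.3534, so q_2 = (0.6782, 0.1860, 0.7110).
r_{23} = q_2·v_3 = -4.1019.

r_{23} = -4.1019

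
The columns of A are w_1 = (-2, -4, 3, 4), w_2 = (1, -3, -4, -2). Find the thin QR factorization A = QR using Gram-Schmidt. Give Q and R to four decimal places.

Q = [[-0.2981, 0.1054], [-0.5963, -0.7379], [0.4472, -0.6325], [0.5963, -0.2108]], R = [[6.7082, -1.4907], [0.0000, 5.2705]]

w_1 = (-2, -4, 3, 4); ‖w_1‖ = 6.7082, so e_1 = (-0.2981, -0.5963, 0.4472, 0.5963).
e_1·w_2 = (-0.2981)·1 + (-0.5963)·(-3) + 0.4472·(-4) + 0.5963·(-2) = -1.4907.
u_2 = w_2 + 1.4907·e_1 = (0.5556, -3.8889, -3.3333, -1.1111).
‖u_2‖ = 5.2705, so e_2 = (0.1054, -0.7379, -0.6325, -0.2108).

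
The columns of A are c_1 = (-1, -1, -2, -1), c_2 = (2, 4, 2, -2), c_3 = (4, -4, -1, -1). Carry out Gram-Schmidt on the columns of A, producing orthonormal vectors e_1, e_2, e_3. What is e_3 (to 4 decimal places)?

c_1 = (-1, -1, -2, -1); ‖c_1‖ = 2.6458, so e_1 = (-0.3780, -0.3780, -0.7559, -0.3780).
e_1·c_2 = (-0.3780)·2 + (-0.3780)·4 + (-0.7559)·2 + (-0.3780)·(-2) = -3.0237.
u_2 = c_2 + 3.0237·e_1 = (0.8571, 2.8571, -0.2857, -3.1429).
‖u_2‖ = 4.3425, so e_2 = (0.1974, 0.6580, -0.0658, -0.7237).
e_1·c_3 = (-0.3780)·4 + (-0.3780)·(-4) + (-0.7559)·(-1) + (-0.3780)·(-1) = 1.1339; e_2·c_3 = 0.1974·4 + 0.6580·(-4) + (-0.0658)·(-1) + (-0.7237)·(-1) = -1.0527.
u_3 = c_3 − 1.1339·e_1 + 1.0527·e_2 = (4.6364, -2.8788, -0.2121, -1.3333).
‖u_3‖ = 5.6219, so e_3 = (0.8247, -0.5121, -0.0377, -0.2372).

e_3 = (0.8247, -0.5121, -0.0377, -0.2372)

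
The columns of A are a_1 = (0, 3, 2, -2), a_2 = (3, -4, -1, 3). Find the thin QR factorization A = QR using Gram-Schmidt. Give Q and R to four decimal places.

a_1 = (0, 3, 2, -2); ‖a_1‖ = 4.1231, so q_1 = (0.0000, 0.7276, 0.4851, -0.4851).
q_1·a_2 = 0.0000·3 + 0.7276·(-4) + 0.4851·(-1) + (-0.4851)·3 = -4.8507.
u_2 = a_2 + 4.8507·q_1 = (3.0000, -0.4706, 1.3529, 0.6471).
‖u_2‖ = 3.3868, so q_2 = (0.8858, -0.1389, 0.3995, 0.1911).

Q = [[0.0000, 0.8858], [0.7276, -0.1389], [0.4851, 0.3995], [-0.4851, 0.1911]], R = [[4.1231, -4.8507], [0.0000, 3.3868]]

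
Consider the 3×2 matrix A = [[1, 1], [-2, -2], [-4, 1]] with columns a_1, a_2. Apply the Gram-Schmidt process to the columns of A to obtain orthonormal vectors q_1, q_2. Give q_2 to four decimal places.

a_1 = (1, -2, -4); ‖a_1‖ = 4.5826, so q_1 = (0.2182, -0.4364, -0.8729).
q_1·a_2 = 0.2182·1 + (-0.4364)·(-2) + (-0.8729)·1 = 0.2182.
u_2 = a_2 − 0.2182·q_1 = (0.9524, -1.9048, 1.1905).
‖u_2‖ = 2.4398, so q_2 = (0.3904, -0.7807, 0.4880).

q_2 = (0.3904, -0.7807, 0.4880)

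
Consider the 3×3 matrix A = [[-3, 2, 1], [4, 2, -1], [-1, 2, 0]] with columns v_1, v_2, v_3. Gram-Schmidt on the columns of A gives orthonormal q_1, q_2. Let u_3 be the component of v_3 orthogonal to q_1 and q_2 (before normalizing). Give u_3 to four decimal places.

v_1 = (-3, 4, -1); ‖v_1‖ = 5.0990, so q_1 = (-0.5883, 0.7845, -0.1961).
q_1·v_2 = (-0.5883)·2 + 0.7845·2 + (-0.1961)·2 = 0.0000.
u_2 = v_2 + 0.0000·q_1 = (2.0000, 2.0000, 2.0000).
‖u_2‖ = 3.4641, so q_2 = (0.5774, 0.5774, 0.5774).
q_1·v_3 = (-0.5883)·1 + 0.7845·(-1) + (-0.1961)·0 = -1.3728; q_2·v_3 = 0.5774·1 + 0.5774·(-1) + 0.5774·0 = 0.0000.
u_3 = v_3 + 1.3728·q_1 + 0.0000·q_2 = (0.1923, 0.0769, -0.2692).

u_3 = (0.1923, 0.0769, -0.2692)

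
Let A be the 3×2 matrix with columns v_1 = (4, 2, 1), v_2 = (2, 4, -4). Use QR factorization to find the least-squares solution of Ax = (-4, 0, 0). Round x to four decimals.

e_1 = v_1/‖v_1‖ = (4, 2, 1)/4.5826 = (0.8729, 0.4364, 0.2182).
r_{12} = e_1·v_2 = 2.6186.
u_2 = v_2 − 2.6186·e_1 = (-0.2857, 2.8571, -4.5714).
‖u_2‖ = 5.3984, so e_2 = (-0.0529, 0.5293, -0.8468).
Qᵀb = (-3.4915, 0.2117).
Back-substitute: x_2 = 0.2117/5.3984 = 0.0392.
x_1 = (-3.4915 − 2.6186·0.0392)/4.5826 = -0.7843.

x = (-0.7843, 0.0392)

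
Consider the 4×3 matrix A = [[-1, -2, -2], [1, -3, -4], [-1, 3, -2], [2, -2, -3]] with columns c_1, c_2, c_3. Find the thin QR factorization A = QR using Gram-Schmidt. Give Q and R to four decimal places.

Q = [[-0.3780, -0.7655, -0.2409], [0.3780, -0.4523, -0.4463], [-0.3780, 0.4523, -0.8076], [0.7559, 0.0696, -0.3011]], R = [[2.6458, -3.0237, -2.2678], [0.0000, 4.1057, 2.2268], [0.0000, 0.0000, 4.7852]]

c_1 = (-1, 1, -1, 2); ‖c_1‖ = 2.6458, so q_1 = (-0.3780, 0.3780, -0.3780, 0.7559).
q_1·c_2 = (-0.3780)·(-2) + 0.3780·(-3) + (-0.3780)·3 + 0.7559·(-2) = -3.0237.
u_2 = c_2 + 3.0237·q_1 = (-3.1429, -1.8571, 1.8571, 0.2857).
‖u_2‖ = 4.1057, so q_2 = (-0.7655, -0.4523, 0.4523, 0.0696).
q_1·c_3 = (-0.3780)·(-2) + 0.3780·(-4) + (-0.3780)·(-2) + 0.7559·(-3) = -2.2678; q_2·c_3 = (-0.7655)·(-2) + (-0.4523)·(-4) + 0.4523·(-2) + 0.0696·(-3) = 2.2268.
u_3 = c_3 + 2.2678·q_1 − 2.2268·q_2 = (-1.1525, -2.1356, -3.8644, -1.4407).
‖u_3‖ = 4.7852, so q_3 = (-0.2409, -0.4463, -0.8076, -0.3011).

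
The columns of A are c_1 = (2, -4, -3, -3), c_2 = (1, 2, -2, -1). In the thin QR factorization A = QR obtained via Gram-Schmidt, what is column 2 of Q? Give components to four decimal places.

q_2 = (0.2695, 0.7411, -0.5643, -0.2442)

q_1 = c_1/‖c_1‖ = (2, -4, -3, -3)/6.1644 = (0.3244, -0.6489, -0.4867, -0.4867).
r_{12} = q_1·c_2 = 0.4867.
u_2 = c_2 − 0.4867·q_1 = (0.8421, 2.3158, -1.7632, -0.7632).
‖u_2‖ = 3.1246, so q_2 = (0.2695, 0.7411, -0.5643, -0.2442).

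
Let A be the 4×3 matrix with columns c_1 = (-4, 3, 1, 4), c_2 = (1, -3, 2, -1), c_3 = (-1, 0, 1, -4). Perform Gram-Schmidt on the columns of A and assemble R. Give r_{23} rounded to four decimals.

c_1 = (-4, 3, 1, 4); ‖c_1‖ = 6.4807, so q_1 = (-0.6172, 0.4629, 0.1543, 0.6172).
q_1·c_2 = (-0.6172)·1 + 0.4629·(-3) + 0.1543·2 + 0.6172·(-1) = -2.3146.
u_2 = c_2 + 2.3146·q_1 = (-0.4286, -1.9286, 2.3571, 0.4286).
‖u_2‖ = 3.1053, so q_2 = (-0.1380, -0.6211, 0.7591, 0.1380).
r_{23} = q_2·c_3 = 0.3450.

r_{23} = 0.3450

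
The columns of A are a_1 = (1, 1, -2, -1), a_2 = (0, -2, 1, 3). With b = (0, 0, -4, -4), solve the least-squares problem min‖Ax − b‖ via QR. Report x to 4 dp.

a_1 = (1, 1, -2, -1); ‖a_1‖ = 2.6458, so q_1 = (0.3780, 0.3780, -0.7559, -0.3780).
q_1·a_2 = 0.3780·0 + 0.3780·(-2) + (-0.7559)·1 + (-0.3780)·3 = -2.6458.
u_2 = a_2 + 2.6458·q_1 = (1.0000, -1.0000, -1.0000, 2.0000).
‖u_2‖ = 2.6458, so q_2 = (0.3780, -0.3780, -0.3780, 0.7559).
Qᵀb = (4.5356, -1.5119).
Back-substitute: x_2 = -1.5119/2.6458 = -0.5714.
x_1 = (4.5356 + 2.6458·(-0.5714))/2.6458 = 1.1429.

x = (1.1429, -0.5714)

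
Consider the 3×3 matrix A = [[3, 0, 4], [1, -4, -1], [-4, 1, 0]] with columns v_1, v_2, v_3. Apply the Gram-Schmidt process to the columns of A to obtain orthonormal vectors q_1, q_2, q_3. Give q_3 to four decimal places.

v_1 = (3, 1, -4); ‖v_1‖ = 5.0990, so q_1 = (0.5883, 0.1961, -0.7845).
q_1·v_2 = 0.5883·0 + 0.1961·(-4) + (-0.7845)·1 = -1.5689.
u_2 = v_2 + 1.5689·q_1 = (0.9231, -3.6923, -0.2308).
‖u_2‖ = 3.8129, so q_2 = (0.2421, -0.9684, -0.0605).
q_1·v_3 = 0.5883·4 + 0.1961·(-1) + (-0.7845)·0 = 2.1573; q_2·v_3 = 0.2421·4 + (-0.9684)·(-1) + (-0.0605)·0 = 1.9367.
u_3 = v_3 − 2.1573·q_1 − 1.9367·q_2 = (2.2619, 0.4524, 1.8095).
‖u_3‖ = 2.9318, so q_3 = (0.7715, 0.1543, 0.6172).

q_3 = (0.7715, 0.1543, 0.6172)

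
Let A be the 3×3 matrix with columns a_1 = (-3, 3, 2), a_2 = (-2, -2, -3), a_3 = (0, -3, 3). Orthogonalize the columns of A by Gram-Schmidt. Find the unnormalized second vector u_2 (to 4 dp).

u_2 = (-2.8182, -1.1818, -2.4545)

e_1 = a_1/‖a_1‖ = (-3, 3, 2)/4.6904 = (-0.6396, 0.6396, 0.4264).
r_{12} = e_1·a_2 = -1.2792.
u_2 = a_2 + 1.2792·e_1 = (-2.8182, -1.1818, -2.4545).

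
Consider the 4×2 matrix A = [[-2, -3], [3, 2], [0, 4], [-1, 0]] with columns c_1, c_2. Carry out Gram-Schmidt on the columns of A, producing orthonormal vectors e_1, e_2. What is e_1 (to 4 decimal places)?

e_1 = c_1/‖c_1‖ = (-2, 3, 0, -1)/3.7417 = (-0.5345, 0.8018, 0.0000, -0.2673).

e_1 = (-0.5345, 0.8018, 0.0000, -0.2673)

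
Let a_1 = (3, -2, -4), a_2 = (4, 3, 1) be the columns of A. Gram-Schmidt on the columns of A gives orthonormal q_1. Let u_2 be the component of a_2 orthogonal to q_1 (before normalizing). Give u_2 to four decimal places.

u_2 = (3.7931, 3.1379, 1.2759)

a_1 = (3, -2, -4); ‖a_1‖ = 5.3852, so q_1 = (0.5571, -0.3714, -0.7428).
q_1·a_2 = 0.5571·4 + (-0.3714)·3 + (-0.7428)·1 = 0.3714.
u_2 = a_2 − 0.3714·q_1 = (3.7931, 3.1379, 1.2759).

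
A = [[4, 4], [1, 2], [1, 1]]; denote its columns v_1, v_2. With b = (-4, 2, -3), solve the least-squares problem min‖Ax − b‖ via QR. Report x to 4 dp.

v_1 = (4, 1, 1); ‖v_1‖ = 4.2426, so e_1 = (0.9428, 0.2357, 0.2357).
e_1·v_2 = 0.9428·4 + 0.2357·2 + 0.2357·1 = 4.4783.
u_2 = v_2 − 4.4783·e_1 = (-0.2222, 0.9444, -0.0556).
‖u_2‖ = 0.9718, so e_2 = (-0.2287, 0.9718, -0.0572).
Qᵀb = (-4.0069, 3.0298).
Back-substitute: x_2 = 3.0298/0.9718 = 3.1176.
x_1 = (-4.0069 − 4.4783·3.1176)/4.2426 = -4.2353.

x = (-4.2353, 3.1176)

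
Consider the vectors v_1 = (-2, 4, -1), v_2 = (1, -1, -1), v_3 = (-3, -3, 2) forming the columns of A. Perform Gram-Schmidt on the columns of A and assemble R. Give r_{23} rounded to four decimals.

e_1 = v_1/‖v_1‖ = (-2, 4, -1)/4.5826 = (-0.4364, 0.8729, -0.2182).
r_{12} = e_1·v_2 = -1.0911.
u_2 = v_2 + 1.0911·e_1 = (0.5238, -0.0476, -1.2381).
‖u_2‖ = 1.3452, so e_2 = (0.3894, -0.0354, -0.9204).
r_{23} = e_2·v_3 = -2.9028.

r_{23} = -2.9028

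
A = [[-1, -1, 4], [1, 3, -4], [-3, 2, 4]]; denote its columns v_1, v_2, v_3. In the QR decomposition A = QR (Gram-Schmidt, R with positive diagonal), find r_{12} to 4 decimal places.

r_{12} = -0.6030

q_1 = v_1/‖v_1‖ = (-1, 1, -3)/3.3166 = (-0.3015, 0.3015, -0.9045).
r_{12} = q_1·v_2 = -0.6030.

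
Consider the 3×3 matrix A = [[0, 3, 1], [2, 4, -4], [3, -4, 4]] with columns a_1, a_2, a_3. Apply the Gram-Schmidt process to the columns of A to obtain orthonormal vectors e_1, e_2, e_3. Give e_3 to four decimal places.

e_1 = a_1/‖a_1‖ = (0, 2, 3)/3.6056 = (0.0000, 0.5547, 0.8321).
r_{12} = e_1·a_2 = -1.1094.
u_2 = a_2 + 1.1094·e_1 = (3.0000, 4.6154, -3.0769).
‖u_2‖ = 6.3063, so e_2 = (0.4757, 0.7319, -0.4879).
r_{13} = e_1·a_3 = 1.1094; r_{23} = e_2·a_3 = -4.4034.
u_3 = a_3 − 1.1094·e_1 + 4.4034·e_2 = (3.0948, -1.3926, 0.9284).
‖u_3‖ = 3.5184, so e_3 = (0.8796, -0.3958, 0.2639).

e_3 = (0.8796, -0.3958, 0.2639)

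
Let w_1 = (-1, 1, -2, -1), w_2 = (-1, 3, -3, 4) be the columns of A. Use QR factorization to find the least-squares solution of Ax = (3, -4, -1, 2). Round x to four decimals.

w_1 = (-1, 1, -2, -1); ‖w_1‖ = 2.6458, so e_1 = (-0.3780, 0.3780, -0.7559, -0.3780).
e_1·w_2 = (-0.3780)·(-1) + 0.3780·3 + (-0.7559)·(-3) + (-0.3780)·4 = 2.2678.
u_2 = w_2 − 2.2678·e_1 = (-0.1429, 2.1429, -1.2857, 4.8571).
‖u_2‖ = 5.4642, so e_2 = (-0.0261, 0.3922, -0.2353, 0.8889).
Qᵀb = (-2.6458, 0.3660).
Back-substitute: x_2 = 0.3660/5.4642 = 0.0670.
x_1 = (-2.6458 − 2.2678·0.0670)/2.6458 = -1.0574.

x = (-1.0574, 0.0670)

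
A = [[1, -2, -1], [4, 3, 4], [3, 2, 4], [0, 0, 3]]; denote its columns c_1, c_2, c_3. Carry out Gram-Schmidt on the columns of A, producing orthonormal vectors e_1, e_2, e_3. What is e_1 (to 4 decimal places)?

e_1 = (0.1961, 0.7845, 0.5883, 0.0000)

c_1 = (1, 4, 3, 0); ‖c_1‖ = 5.0990, so e_1 = (0.1961, 0.7845, 0.5883, 0.0000).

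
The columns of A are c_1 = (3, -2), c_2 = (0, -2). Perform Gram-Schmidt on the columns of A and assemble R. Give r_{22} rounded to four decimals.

c_1 = (3, -2); ‖c_1‖ = 3.6056, so e_1 = (0.8321, -0.5547).
e_1·c_2 = 0.8321·0 + (-0.5547)·(-2) = 1.1094.
u_2 = c_2 − 1.1094·e_1 = (-0.9231, -1.3846).
r_{22} = ‖u_2‖ = 1.6641.

r_{22} = 1.6641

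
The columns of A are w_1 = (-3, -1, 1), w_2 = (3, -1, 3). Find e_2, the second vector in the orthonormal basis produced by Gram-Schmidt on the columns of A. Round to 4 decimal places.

e_2 = (0.4001, -0.3556, 0.8447)

w_1 = (-3, -1, 1); ‖w_1‖ = 3.3166, so e_1 = (-0.9045, -0.3015, 0.3015).
e_1·w_2 = (-0.9045)·3 + (-0.3015)·(-1) + 0.3015·3 = -1.5076.
u_2 = w_2 + 1.5076·e_1 = (1.6364, -1.4545, 3.4545).
‖u_2‖ = 4.0899, so e_2 = (0.4001, -0.3556, 0.8447).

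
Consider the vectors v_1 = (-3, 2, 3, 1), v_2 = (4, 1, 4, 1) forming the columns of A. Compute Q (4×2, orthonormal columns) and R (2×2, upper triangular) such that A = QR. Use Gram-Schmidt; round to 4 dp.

Q = [[-0.6255, 0.7575], [0.4170, 0.1275], [0.6255, 0.6225], [0.2085, 0.1500]], R = [[4.7958, 0.6255], [0.0000, 5.7973]]

q_1 = v_1/‖v_1‖ = (-3, 2, 3, 1)/4.7958 = (-0.6255, 0.4170, 0.6255, 0.2085).
r_{12} = q_1·v_2 = 0.6255.
u_2 = v_2 − 0.6255·q_1 = (4.3913, 0.7391, 3.6087, 0.8696).
‖u_2‖ = 5.7973, so q_2 = (0.7575, 0.1275, 0.6225, 0.1500).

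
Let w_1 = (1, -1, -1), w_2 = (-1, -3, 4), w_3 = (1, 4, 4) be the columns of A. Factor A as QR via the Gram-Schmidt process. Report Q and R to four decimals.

w_1 = (1, -1, -1); ‖w_1‖ = 1.7321, so e_1 = (0.5774, -0.5774, -0.5774).
e_1·w_2 = 0.5774·(-1) + (-0.5774)·(-3) + (-0.5774)·4 = -1.1547.
u_2 = w_2 + 1.1547·e_1 = (-0.3333, -3.6667, 3.3333).
‖u_2‖ = 4.9666, so e_2 = (-0.0671, -0.7383, 0.6712).
e_1·w_3 = 0.5774·1 + (-0.5774)·4 + (-0.5774)·4 = -4.0415; e_2·w_3 = (-0.0671)·1 + (-0.7383)·4 + 0.6712·4 = -0.3356.
u_3 = w_3 + 4.0415·e_1 + 0.3356·e_2 = (3.3108, 1.4189, 1.8919).
‖u_3‖ = 4.0687, so e_3 = (0.8137, 0.3487, 0.4650).

Q = [[0.5774, -0.0671, 0.8137], [-0.5774, -0.7383, 0.3487], [-0.5774, 0.6712, 0.4650]], R = [[1.7321, -1.1547, -4.0415], [0.0000, 4.9666, -0.3356], [0.0000, 0.0000, 4.0687]]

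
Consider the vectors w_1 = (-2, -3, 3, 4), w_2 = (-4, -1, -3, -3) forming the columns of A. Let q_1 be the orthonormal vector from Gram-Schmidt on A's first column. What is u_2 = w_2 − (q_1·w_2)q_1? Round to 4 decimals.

u_2 = (-4.5263, -1.7895, -2.2105, -1.9474)

w_1 = (-2, -3, 3, 4); ‖w_1‖ = 6.1644, so q_1 = (-0.3244, -0.4867, 0.4867, 0.6489).
q_1·w_2 = (-0.3244)·(-4) + (-0.4867)·(-1) + 0.4867·(-3) + 0.6489·(-3) = -1.6222.
u_2 = w_2 + 1.6222·q_1 = (-4.5263, -1.7895, -2.2105, -1.9474).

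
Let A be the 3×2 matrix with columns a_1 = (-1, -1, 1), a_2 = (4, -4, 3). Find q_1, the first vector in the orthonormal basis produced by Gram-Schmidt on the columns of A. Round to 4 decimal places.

q_1 = (-0.5774, -0.5774, 0.5774)

a_1 = (-1, -1, 1); ‖a_1‖ = 1.7321, so q_1 = (-0.5774, -0.5774, 0.5774).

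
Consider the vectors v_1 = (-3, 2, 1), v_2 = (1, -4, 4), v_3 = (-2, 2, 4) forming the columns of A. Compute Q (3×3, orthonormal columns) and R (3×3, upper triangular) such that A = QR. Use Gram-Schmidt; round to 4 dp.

Q = [[-0.8018, -0.0921, 0.5905], [0.5345, -0.5523, 0.6397], [0.2673, 0.8285, 0.4921]], R = [[3.7417, -1.8708, 3.7417], [0.0000, 5.4314, 2.3935], [0.0000, 0.0000, 2.0667]]

e_1 = v_1/‖v_1‖ = (-3, 2, 1)/3.7417 = (-0.8018, 0.5345, 0.2673).
r_{12} = e_1·v_2 = -1.8708.
u_2 = v_2 + 1.8708·e_1 = (-0.5000, -3.0000, 4.5000).
‖u_2‖ = 5.4314, so e_2 = (-0.0921, -0.5523, 0.8285).
r_{13} = e_1·v_3 = 3.7417; r_{23} = e_2·v_3 = 2.3935.
u_3 = v_3 − 3.7417·e_1 − 2.3935·e_2 = (1.2203, 1.3220, 1.0169).
‖u_3‖ = 2.0667, so e_3 = (0.5905, 0.6397, 0.4921).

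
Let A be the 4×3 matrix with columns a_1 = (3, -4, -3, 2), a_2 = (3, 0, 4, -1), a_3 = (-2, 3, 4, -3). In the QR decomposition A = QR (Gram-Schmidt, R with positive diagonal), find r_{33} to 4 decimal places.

r_{33} = 1.0956

a_1 = (3, -4, -3, 2); ‖a_1‖ = 6.1644, so e_1 = (0.4867, -0.6489, -0.4867, 0.3244).
e_1·a_2 = 0.4867·3 + (-0.6489)·0 + (-0.4867)·4 + 0.3244·(-1) = -0.8111.
u_2 = a_2 + 0.8111·e_1 = (3.3947, -0.5263, 3.6053, -0.7368).
‖u_2‖ = 5.0341, so e_2 = (0.6743, -0.1046, 0.7162, -0.1464).
e_1·a_3 = 0.4867·(-2) + (-0.6489)·3 + (-0.4867)·4 + 0.3244·(-3) = -5.8400; e_2·a_3 = 0.6743·(-2) + (-0.1046)·3 + 0.7162·4 + (-0.1464)·(-3) = 1.6414.
u_3 = a_3 + 5.8400·e_1 − 1.6414·e_2 = (-0.2648, -0.6179, -0.0177, -0.8650).
r_{33} = ‖u_3‖ = 1.0956.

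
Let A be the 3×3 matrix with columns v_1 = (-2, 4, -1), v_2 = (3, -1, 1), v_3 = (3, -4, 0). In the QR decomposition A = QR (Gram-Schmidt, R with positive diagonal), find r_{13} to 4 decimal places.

r_{13} = -4.8008

v_1 = (-2, 4, -1); ‖v_1‖ = 4.5826, so e_1 = (-0.4364, 0.8729, -0.2182).
r_{13} = e_1·v_3 = -4.8008.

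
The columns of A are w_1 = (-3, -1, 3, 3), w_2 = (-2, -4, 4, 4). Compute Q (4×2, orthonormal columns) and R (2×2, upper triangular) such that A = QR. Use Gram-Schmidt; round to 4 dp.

e_1 = w_1/‖w_1‖ = (-3, -1, 3, 3)/5.2915 = (-0.5669, -0.1890, 0.5669, 0.5669).
r_{12} = e_1·w_2 = 6.4254.
u_2 = w_2 − 6.4254·e_1 = (1.6429, -2.7857, 0.3571, 0.3571).
‖u_2‖ = 3.2733, so e_2 = (0.5019, -0.8510, 0.1091, 0.1091).

Q = [[-0.5669, 0.5019], [-0.1890, -0.8510], [0.5669, 0.1091], [0.5669, 0.1091]], R = [[5.2915, 6.4254], [0.0000, 3.2733]]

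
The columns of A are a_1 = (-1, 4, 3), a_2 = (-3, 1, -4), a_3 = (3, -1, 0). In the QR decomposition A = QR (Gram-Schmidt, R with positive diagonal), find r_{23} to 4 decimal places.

r_{23} = -2.2675

q_1 = a_1/‖a_1‖ = (-1, 4, 3)/5.0990 = (-0.1961, 0.7845, 0.5883).
r_{12} = q_1·a_2 = -0.9806.
u_2 = a_2 + 0.9806·q_1 = (-3.1923, 1.7692, -3.4231).
‖u_2‖ = 5.0038, so q_2 = (-0.6380, 0.3536, -0.6841).
r_{23} = q_2·a_3 = -2.2675.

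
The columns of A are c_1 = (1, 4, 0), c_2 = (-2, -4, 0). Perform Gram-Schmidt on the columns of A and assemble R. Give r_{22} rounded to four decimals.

r_{22} = 0.9701

c_1 = (1, 4, 0); ‖c_1‖ = 4.1231, so e_1 = (0.2425, 0.9701, 0.0000).
e_1·c_2 = 0.2425·(-2) + 0.9701·(-4) + 0.0000·0 = -4.3656.
u_2 = c_2 + 4.3656·e_1 = (-0.9412, 0.2353, 0.0000).
r_{22} = ‖u_2‖ = 0.9701.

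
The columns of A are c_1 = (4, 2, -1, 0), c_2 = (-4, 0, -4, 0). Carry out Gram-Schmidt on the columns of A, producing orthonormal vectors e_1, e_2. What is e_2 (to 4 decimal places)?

e_2 = (-0.3419, 0.2279, -0.9117, 0.0000)

c_1 = (4, 2, -1, 0); ‖c_1‖ = 4.5826, so e_1 = (0.8729, 0.4364, -0.2182, 0.0000).
e_1·c_2 = 0.8729·(-4) + 0.4364·0 + (-0.2182)·(-4) + 0.0000·0 = -2.6186.
u_2 = c_2 + 2.6186·e_1 = (-1.7143, 1.1429, -4.5714, 0.0000).
‖u_2‖ = 5.0143, so e_2 = (-0.3419, 0.2279, -0.9117, 0.0000).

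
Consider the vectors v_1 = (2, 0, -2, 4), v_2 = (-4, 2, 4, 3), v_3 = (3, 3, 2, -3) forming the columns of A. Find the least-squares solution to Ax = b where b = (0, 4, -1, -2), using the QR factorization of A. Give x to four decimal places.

q_1 = v_1/‖v_1‖ = (2, 0, -2, 4)/4.8990 = (0.4082, 0.0000, -0.4082, 0.8165).
r_{12} = q_1·v_2 = -0.8165.
u_2 = v_2 + 0.8165·q_1 = (-3.6667, 2.0000, 3.6667, 3.6667).
‖u_2‖ = 6.6583, so q_2 = (-0.5507, 0.3004, 0.5507, 0.5507).
r_{13} = q_1·v_3 = -2.0412; r_{23} = q_2·v_3 = -1.3016.
u_3 = v_3 + 2.0412·q_1 + 1.3016·q_2 = (3.1165, 3.3910, 1.8835, -0.6165).
‖u_3‖ = 5.0139, so q_3 = (0.6216, 0.6763, 0.3756, -0.1230).
Qᵀb = (-1.2247, -0.4506, 2.5756).
Back-substitute: x_3 = 2.5756/5.0139 = 0.5137.
x_2 = (-0.4506 + 1.3016·0.5137)/6.6583 = 0.0328.
x_1 = (-1.2247 + 0.8165·0.0328 + 2.0412·0.5137)/4.8990 = -0.0305.

x = (-0.0305, 0.0328, 0.5137)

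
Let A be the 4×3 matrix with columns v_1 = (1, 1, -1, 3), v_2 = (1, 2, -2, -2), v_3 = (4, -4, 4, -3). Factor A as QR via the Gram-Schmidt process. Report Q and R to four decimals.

v_1 = (1, 1, -1, 3); ‖v_1‖ = 3.4641, so e_1 = (0.2887, 0.2887, -0.2887, 0.8660).
e_1·v_2 = 0.2887·1 + 0.2887·2 + (-0.2887)·(-2) + 0.8660·(-2) = -0.2887.
u_2 = v_2 + 0.2887·e_1 = (1.0833, 2.0833, -2.0833, -1.7500).
‖u_2‖ = 3.5940, so e_2 = (0.3014, 0.5797, -0.5797, -0.4869).
e_1·v_3 = 0.2887·4 + 0.2887·(-4) + (-0.2887)·4 + 0.8660·(-3) = -3.7528; e_2·v_3 = 0.3014·4 + 0.5797·(-4) + (-0.5797)·4 + (-0.4869)·(-3) = -1.9709.
u_3 = v_3 + 3.7528·e_1 + 1.9709·e_2 = (5.6774, -1.7742, 1.7742, -0.7097).
‖u_3‖ = 6.2476, so e_3 = (0.9087, -0.2840, 0.2840, -0.1136).

Q = [[0.2887, 0.3014, 0.9087], [0.2887, 0.5797, -0.2840], [-0.2887, -0.5797, 0.2840], [0.8660, -0.4869, -0.1136]], R = [[3.4641, -0.2887, -3.7528], [0.0000, 3.5940, -1.9709], [0.0000, 0.0000, 6.2476]]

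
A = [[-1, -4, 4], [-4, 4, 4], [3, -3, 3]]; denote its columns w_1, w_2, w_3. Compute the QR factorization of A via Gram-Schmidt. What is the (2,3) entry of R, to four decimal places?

w_1 = (-1, -4, 3); ‖w_1‖ = 5.0990, so q_1 = (-0.1961, -0.7845, 0.5883).
q_1·w_2 = (-0.1961)·(-4) + (-0.7845)·4 + 0.5883·(-3) = -4.1184.
u_2 = w_2 + 4.1184·q_1 = (-4.8077, 0.7692, -0.5769).
‖u_2‖ = 4.9029, so q_2 = (-0.9806, 0.1569, -0.1177).
r_{23} = q_2·w_3 = -3.6478.

r_{23} = -3.6478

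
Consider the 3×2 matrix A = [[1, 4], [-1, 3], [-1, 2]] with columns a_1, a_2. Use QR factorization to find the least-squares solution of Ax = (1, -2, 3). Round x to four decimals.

q_1 = a_1/‖a_1‖ = (1, -1, -1)/1.7321 = (0.5774, -0.5774, -0.5774).
r_{12} = q_1·a_2 = -0.5774.
u_2 = a_2 + 0.5774·q_1 = (4.3333, 2.6667, 1.6667).
‖u_2‖ = 5.3541, so q_2 = (0.8093, 0.4981, 0.3113).
Qᵀb = (0.0000, 0.7471).
Back-substitute: x_2 = 0.7471/5.3541 = 0.1395.
x_1 = (0.0000 + 0.5774·0.1395)/1.7321 = 0.0465.

x = (0.0465, 0.1395)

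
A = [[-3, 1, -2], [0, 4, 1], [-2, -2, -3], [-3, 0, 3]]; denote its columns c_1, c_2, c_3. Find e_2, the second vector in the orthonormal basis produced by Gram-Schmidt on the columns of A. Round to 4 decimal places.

e_2 = (0.2482, 0.8738, -0.4170, 0.0298)

c_1 = (-3, 0, -2, -3); ‖c_1‖ = 4.6904, so e_1 = (-0.6396, 0.0000, -0.4264, -0.6396).
e_1·c_2 = (-0.6396)·1 + 0.0000·4 + (-0.4264)·(-2) + (-0.6396)·0 = 0.2132.
u_2 = c_2 − 0.2132·e_1 = (1.1364, 4.0000, -1.9091, 0.1364).
‖u_2‖ = 4.5776, so e_2 = (0.2482, 0.8738, -0.4170, 0.0298).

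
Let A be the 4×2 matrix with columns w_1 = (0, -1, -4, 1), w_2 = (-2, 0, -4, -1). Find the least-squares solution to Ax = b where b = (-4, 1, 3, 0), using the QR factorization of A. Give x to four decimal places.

w_1 = (0, -1, -4, 1); ‖w_1‖ = 4.2426, so q_1 = (0.0000, -0.2357, -0.9428, 0.2357).
q_1·w_2 = 0.0000·(-2) + (-0.2357)·0 + (-0.9428)·(-4) + 0.2357·(-1) = 3.5355.
u_2 = w_2 − 3.5355·q_1 = (-2.0000, 0.8333, -0.6667, -1.8333).
‖u_2‖ = 2.9155, so q_2 = (-0.6860, 0.2858, -0.2287, -0.6288).
Qᵀb = (-3.0641, 2.3438).
Back-substitute: x_2 = 2.3438/2.9155 = 0.8039.
x_1 = (-3.0641 − 3.5355·0.8039)/4.2426 = -1.3922.

x = (-1.3922, 0.8039)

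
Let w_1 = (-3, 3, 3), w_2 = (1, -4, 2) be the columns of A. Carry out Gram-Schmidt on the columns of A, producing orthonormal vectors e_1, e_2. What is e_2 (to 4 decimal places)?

e_1 = w_1/‖w_1‖ = (-3, 3, 3)/5.1962 = (-0.5774, 0.5774, 0.5774).
r_{12} = e_1·w_2 = -1.7321.
u_2 = w_2 + 1.7321·e_1 = (0.0000, -3.0000, 3.0000).
‖u_2‖ = 4.2426, so e_2 = (0.0000, -0.7071, 0.7071).

e_2 = (0.0000, -0.7071, 0.7071)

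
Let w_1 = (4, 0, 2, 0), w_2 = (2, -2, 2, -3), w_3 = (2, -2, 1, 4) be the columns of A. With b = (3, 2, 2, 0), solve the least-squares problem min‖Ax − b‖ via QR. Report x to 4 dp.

w_1 = (4, 0, 2, 0); ‖w_1‖ = 4.4721, so q_1 = (0.8944, 0.0000, 0.4472, 0.0000).
q_1·w_2 = 0.8944·2 + 0.0000·(-2) + 0.4472·2 + 0.0000·(-3) = 2.6833.
u_2 = w_2 − 2.6833·q_1 = (-0.4000, -2.0000, 0.8000, -3.0000).
‖u_2‖ = 3.7148, so q_2 = (-0.1077, -0.5384, 0.2154, -0.8076).
q_1·w_3 = 0.8944·2 + 0.0000·(-2) + 0.4472·1 + 0.0000·4 = 2.2361; q_2·w_3 = (-0.1077)·2 + (-0.5384)·(-2) + 0.2154·1 + (-0.8076)·4 = -2.1535.
u_3 = w_3 − 2.2361·q_1 + 2.1535·q_2 = (-0.2319, -3.1594, 0.4638, 2.2609).
‖u_3‖ = 3.9195, so q_3 = (-0.0592, -0.8061, 0.1183, 0.5768).
Qᵀb = (3.5777, -0.9691, -1.5530).
Back-substitute: x_3 = -1.5530/3.9195 = -0.3962.
x_2 = (-0.9691 + 2.1535·(-0.3962))/3.7148 = -0.4906.
x_1 = (3.5777 − 2.6833·(-0.4906) − 2.2361·(-0.3962))/4.4721 = 1.2925.

x = (1.2925, -0.4906, -0.3962)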